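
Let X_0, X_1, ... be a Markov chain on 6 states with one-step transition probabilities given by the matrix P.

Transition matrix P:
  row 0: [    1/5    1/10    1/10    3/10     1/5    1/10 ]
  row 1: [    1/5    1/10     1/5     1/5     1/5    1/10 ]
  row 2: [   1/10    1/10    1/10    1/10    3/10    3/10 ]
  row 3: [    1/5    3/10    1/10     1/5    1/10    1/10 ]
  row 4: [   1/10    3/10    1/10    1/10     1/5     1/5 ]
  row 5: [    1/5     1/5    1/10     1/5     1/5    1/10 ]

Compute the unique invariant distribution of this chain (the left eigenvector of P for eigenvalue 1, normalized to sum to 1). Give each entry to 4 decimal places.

π = [0.1688, 0.1901, 0.1190, 0.1856, 0.1933, 0.1431]

Balance equations π_j = Σ_i π_i·P[i][j]:
  π_0 = 1/5·π_0 + 1/5·π_1 + 1/10·π_2 + 1/5·π_3 + 1/10·π_4 + 1/5·π_5
  π_1 = 1/10·π_0 + 1/10·π_1 + 1/10·π_2 + 3/10·π_3 + 3/10·π_4 + 1/5·π_5
  π_2 = 1/10·π_0 + 1/5·π_1 + 1/10·π_2 + 1/10·π_3 + 1/10·π_4 + 1/10·π_5
  π_3 = 3/10·π_0 + 1/5·π_1 + 1/10·π_2 + 1/5·π_3 + 1/10·π_4 + 1/5·π_5
  π_4 = 1/5·π_0 + 1/5·π_1 + 3/10·π_2 + 1/10·π_3 + 1/5·π_4 + 1/5·π_5
  normalize: π_0 + π_1 + π_2 + π_3 + π_4 + π_5 = 1
Solving the linear system gives exactly π = [18510/109679, 20851/109679, 13053/109679, 20361/109679, 21205/109679, 15699/109679].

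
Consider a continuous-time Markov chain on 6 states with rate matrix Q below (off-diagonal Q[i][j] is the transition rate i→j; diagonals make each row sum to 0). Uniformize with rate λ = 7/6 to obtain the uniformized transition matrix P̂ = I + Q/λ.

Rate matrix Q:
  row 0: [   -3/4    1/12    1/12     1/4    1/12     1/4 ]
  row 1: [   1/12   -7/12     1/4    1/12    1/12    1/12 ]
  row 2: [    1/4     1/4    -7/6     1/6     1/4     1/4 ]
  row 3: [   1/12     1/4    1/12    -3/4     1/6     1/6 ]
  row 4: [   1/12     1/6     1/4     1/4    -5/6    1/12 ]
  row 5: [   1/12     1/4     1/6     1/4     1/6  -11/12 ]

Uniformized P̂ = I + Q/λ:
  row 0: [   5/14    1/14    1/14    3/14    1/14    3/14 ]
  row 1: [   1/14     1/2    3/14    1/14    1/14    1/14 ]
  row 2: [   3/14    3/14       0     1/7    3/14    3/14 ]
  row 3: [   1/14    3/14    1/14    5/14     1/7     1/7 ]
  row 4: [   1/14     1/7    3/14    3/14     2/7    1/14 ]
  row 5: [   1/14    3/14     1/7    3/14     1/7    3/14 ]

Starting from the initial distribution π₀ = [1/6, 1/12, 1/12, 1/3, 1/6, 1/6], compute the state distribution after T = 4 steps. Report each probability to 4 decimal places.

t=0: π = [0.1667, 0.0833, 0.0833, 0.3333, 0.1667, 0.1667]
t=1: π = [0.1310, 0.2024, 0.1131, 0.2440, 0.1548, 0.1548]
t=2: π = [0.1250, 0.2423, 0.1254, 0.2122, 0.1492, 0.1458]
t=3: π = [0.1251, 0.2550, 0.1288, 0.2010, 0.1469, 0.1432]
t=4: π = [0.1256, 0.2588, 0.1299, 0.1974, 0.1459, 0.1425]

π = [0.1256, 0.2588, 0.1299, 0.1974, 0.1459, 0.1425]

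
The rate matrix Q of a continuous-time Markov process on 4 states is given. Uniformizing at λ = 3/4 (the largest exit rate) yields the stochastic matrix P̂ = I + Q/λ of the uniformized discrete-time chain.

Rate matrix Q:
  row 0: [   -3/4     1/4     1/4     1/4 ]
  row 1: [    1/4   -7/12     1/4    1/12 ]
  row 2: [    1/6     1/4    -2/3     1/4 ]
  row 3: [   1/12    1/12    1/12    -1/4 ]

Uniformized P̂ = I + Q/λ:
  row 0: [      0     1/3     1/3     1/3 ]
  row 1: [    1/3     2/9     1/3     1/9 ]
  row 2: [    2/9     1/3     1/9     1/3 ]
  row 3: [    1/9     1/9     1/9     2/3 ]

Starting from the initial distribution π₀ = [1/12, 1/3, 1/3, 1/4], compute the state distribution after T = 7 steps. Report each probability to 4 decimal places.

π = [0.1625, 0.2145, 0.1950, 0.4281]

t=0: π = [0.0833, 0.3333, 0.3333, 0.2500]
t=1: π = [0.2130, 0.2407, 0.2037, 0.3426]
t=2: π = [0.1636, 0.2305, 0.2119, 0.3940]
t=3: π = [0.1677, 0.2202, 0.1987, 0.4135]
t=4: π = [0.1635, 0.2170, 0.1973, 0.4222]
t=5: π = [0.1631, 0.2154, 0.1957, 0.4259]
t=6: π = [0.1626, 0.2148, 0.1952, 0.4274]
t=7: π = [0.1625, 0.2145, 0.1950, 0.4281]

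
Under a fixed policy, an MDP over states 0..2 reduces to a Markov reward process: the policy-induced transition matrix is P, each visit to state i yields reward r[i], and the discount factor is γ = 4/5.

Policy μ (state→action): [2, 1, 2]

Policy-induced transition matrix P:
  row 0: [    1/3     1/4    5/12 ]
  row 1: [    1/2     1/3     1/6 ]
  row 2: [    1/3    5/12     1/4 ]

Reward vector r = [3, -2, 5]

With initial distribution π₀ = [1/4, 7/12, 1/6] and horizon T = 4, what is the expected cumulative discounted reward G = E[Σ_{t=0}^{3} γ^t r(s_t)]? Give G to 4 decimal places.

t=0: π = [0.2500, 0.5833, 0.1667], E[r] = 0.4167, γ^t·E[r] = 0.416667, running G = 0.416667
t=1: π = [0.4306, 0.3264, 0.2431], E[r] = 1.8542, γ^t·E[r] = 1.483333, running G = 1.900000
t=2: π = [0.3877, 0.3177, 0.2946], E[r] = 2.0006, γ^t·E[r] = 1.280370, running G = 3.180370
t=3: π = [0.3863, 0.3256, 0.2881], E[r] = 1.9484, γ^t·E[r] = 0.997605, running G = 4.177975

G = 4.1780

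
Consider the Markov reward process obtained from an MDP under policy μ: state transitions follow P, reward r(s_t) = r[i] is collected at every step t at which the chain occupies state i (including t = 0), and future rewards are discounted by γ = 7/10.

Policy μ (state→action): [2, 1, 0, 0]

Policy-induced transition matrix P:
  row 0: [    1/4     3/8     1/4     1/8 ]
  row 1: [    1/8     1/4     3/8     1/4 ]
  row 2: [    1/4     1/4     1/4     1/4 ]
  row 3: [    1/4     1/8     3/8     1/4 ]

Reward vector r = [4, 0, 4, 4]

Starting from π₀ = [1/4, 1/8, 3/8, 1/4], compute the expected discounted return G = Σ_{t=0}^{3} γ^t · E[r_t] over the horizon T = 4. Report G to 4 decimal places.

G = 8.0955

t=0: π = [0.2500, 0.1250, 0.3750, 0.2500], E[r] = 3.5000, γ^t·E[r] = 3.500000, running G = 3.500000
t=1: π = [0.2344, 0.2500, 0.2969, 0.2188], E[r] = 3.0000, γ^t·E[r] = 2.100000, running G = 5.600000
t=2: π = [0.2188, 0.2520, 0.3086, 0.2207], E[r] = 2.9922, γ^t·E[r] = 1.466172, running G = 7.066172
t=3: π = [0.2185, 0.2498, 0.3091, 0.2227], E[r] = 3.0010, γ^t·E[r] = 1.029335, running G = 8.095507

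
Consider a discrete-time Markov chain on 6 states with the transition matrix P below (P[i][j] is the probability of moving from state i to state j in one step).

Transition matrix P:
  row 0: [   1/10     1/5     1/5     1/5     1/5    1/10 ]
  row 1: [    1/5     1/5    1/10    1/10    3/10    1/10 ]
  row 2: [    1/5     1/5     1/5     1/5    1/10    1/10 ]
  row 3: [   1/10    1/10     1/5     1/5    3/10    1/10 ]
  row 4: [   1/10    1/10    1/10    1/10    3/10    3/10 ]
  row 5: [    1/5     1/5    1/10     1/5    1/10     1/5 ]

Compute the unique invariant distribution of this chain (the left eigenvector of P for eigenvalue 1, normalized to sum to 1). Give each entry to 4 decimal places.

Balance equations π_j = Σ_i π_i·P[i][j]:
  π_0 = 1/10·π_0 + 1/5·π_1 + 1/5·π_2 + 1/10·π_3 + 1/10·π_4 + 1/5·π_5
  π_1 = 1/5·π_0 + 1/5·π_1 + 1/5·π_2 + 1/10·π_3 + 1/10·π_4 + 1/5·π_5
  π_2 = 1/5·π_0 + 1/10·π_1 + 1/5·π_2 + 1/5·π_3 + 1/10·π_4 + 1/10·π_5
  π_3 = 1/5·π_0 + 1/10·π_1 + 1/5·π_2 + 1/5·π_3 + 1/10·π_4 + 1/5·π_5
  π_4 = 1/5·π_0 + 3/10·π_1 + 1/10·π_2 + 3/10·π_3 + 3/10·π_4 + 1/10·π_5
  normalize: π_0 + π_1 + π_2 + π_3 + π_4 + π_5 = 1
Solving the linear system gives exactly π = [75/511, 165/1022, 191/1314, 165/1022, 229/1022, 740/4599].

π = [0.1468, 0.1614, 0.1454, 0.1614, 0.2241, 0.1609]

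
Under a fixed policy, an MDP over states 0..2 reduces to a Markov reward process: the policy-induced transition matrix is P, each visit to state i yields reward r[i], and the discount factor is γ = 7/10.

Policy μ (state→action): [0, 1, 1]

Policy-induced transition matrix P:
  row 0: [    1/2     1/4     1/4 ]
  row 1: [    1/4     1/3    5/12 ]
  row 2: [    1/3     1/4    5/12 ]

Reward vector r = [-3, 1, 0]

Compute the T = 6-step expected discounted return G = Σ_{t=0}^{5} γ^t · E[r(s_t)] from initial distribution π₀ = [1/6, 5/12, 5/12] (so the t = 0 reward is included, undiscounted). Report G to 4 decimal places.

t=0: π = [0.1667, 0.4167, 0.4167], E[r] = -0.0833, γ^t·E[r] = -0.083333, running G = -0.083333
t=1: π = [0.3264, 0.2847, 0.3889], E[r] = -0.6944, γ^t·E[r] = -0.486111, running G = -0.569444
t=2: π = [0.3640, 0.2737, 0.3623], E[r] = -0.8183, γ^t·E[r] = -0.400961, running G = -0.970405
t=3: π = [0.3712, 0.2728, 0.3560], E[r] = -0.8408, γ^t·E[r] = -0.288381, running G = -1.258786
t=4: π = [0.3725, 0.2727, 0.3548], E[r] = -0.8447, γ^t·E[r] = -0.202802, running G = -1.461588
t=5: π = [0.3727, 0.2727, 0.3546], E[r] = -0.8453, γ^t·E[r] = -0.142073, running G = -1.603661

G = -1.6037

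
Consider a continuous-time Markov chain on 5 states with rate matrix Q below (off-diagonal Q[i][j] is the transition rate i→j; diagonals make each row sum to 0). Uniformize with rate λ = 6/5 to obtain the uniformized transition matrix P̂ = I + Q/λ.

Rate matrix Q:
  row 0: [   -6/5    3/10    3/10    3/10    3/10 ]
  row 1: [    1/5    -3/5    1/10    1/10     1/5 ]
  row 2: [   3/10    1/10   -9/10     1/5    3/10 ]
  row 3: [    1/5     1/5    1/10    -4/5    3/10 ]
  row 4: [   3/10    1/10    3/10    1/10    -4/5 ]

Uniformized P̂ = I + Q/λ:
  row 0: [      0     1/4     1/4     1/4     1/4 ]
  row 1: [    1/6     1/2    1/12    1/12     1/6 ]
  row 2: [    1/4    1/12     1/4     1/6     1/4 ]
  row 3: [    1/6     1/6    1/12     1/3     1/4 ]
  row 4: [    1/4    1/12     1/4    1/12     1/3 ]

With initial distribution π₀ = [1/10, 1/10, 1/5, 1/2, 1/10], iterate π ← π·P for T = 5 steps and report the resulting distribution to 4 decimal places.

π = [0.1742, 0.2167, 0.1855, 0.1706, 0.2531]

t=0: π = [0.1000, 0.1000, 0.2000, 0.5000, 0.1000]
t=1: π = [0.1750, 0.1833, 0.1500, 0.2417, 0.2500]
t=2: π = [0.1708, 0.2090, 0.1792, 0.1854, 0.2556]
t=3: π = [0.1744, 0.2144, 0.1843, 0.1731, 0.2539]
t=4: π = [0.1741, 0.2161, 0.1854, 0.1710, 0.2533]
t=5: π = [0.1742, 0.2167, 0.1855, 0.1706, 0.2531]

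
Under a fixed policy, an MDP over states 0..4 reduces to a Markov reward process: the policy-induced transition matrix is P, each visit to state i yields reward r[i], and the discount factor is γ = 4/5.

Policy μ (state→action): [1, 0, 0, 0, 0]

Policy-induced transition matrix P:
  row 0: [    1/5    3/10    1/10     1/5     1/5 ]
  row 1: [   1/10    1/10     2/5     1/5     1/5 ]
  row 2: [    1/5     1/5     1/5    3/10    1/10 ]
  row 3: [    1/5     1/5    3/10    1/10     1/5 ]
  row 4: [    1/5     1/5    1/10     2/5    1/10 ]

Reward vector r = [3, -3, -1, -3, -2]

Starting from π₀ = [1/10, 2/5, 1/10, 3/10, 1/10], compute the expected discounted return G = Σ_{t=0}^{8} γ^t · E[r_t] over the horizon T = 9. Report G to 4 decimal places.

t=0: π = [0.1000, 0.4000, 0.1000, 0.3000, 0.1000], E[r] = -2.1000, γ^t·E[r] = -2.100000, running G = -2.100000
t=1: π = [0.1600, 0.1700, 0.2900, 0.2000, 0.1800], E[r] = -1.2800, γ^t·E[r] = -1.024000, running G = -3.124000
t=2: π = [0.1830, 0.1990, 0.2200, 0.2450, 0.1530], E[r] = -1.3090, γ^t·E[r] = -0.837760, running G = -3.961760
t=3: π = [0.1801, 0.1984, 0.2307, 0.2281, 0.1627], E[r] = -1.2953, γ^t·E[r] = -0.663194, running G = -4.624954
t=4: π = [0.1802, 0.1982, 0.2282, 0.2328, 0.1607], E[r] = -1.3020, γ^t·E[r] = -0.533283, running G = -5.158236
t=5: π = [0.1802, 0.1982, 0.2288, 0.2317, 0.1611], E[r] = -1.3001, γ^t·E[r] = -0.426025, running G = -5.584261
t=6: π = [0.1802, 0.1982, 0.2287, 0.2319, 0.1610], E[r] = -1.3006, γ^t·E[r] = -0.340934, running G = -5.925195
t=7: π = [0.1802, 0.1982, 0.2287, 0.2319, 0.1610], E[r] = -1.3005, γ^t·E[r] = -0.272726, running G = -6.197921
t=8: π = [0.1802, 0.1982, 0.2287, 0.2319, 0.1610], E[r] = -1.3005, γ^t·E[r] = -0.218185, running G = -6.416105

G = -6.4161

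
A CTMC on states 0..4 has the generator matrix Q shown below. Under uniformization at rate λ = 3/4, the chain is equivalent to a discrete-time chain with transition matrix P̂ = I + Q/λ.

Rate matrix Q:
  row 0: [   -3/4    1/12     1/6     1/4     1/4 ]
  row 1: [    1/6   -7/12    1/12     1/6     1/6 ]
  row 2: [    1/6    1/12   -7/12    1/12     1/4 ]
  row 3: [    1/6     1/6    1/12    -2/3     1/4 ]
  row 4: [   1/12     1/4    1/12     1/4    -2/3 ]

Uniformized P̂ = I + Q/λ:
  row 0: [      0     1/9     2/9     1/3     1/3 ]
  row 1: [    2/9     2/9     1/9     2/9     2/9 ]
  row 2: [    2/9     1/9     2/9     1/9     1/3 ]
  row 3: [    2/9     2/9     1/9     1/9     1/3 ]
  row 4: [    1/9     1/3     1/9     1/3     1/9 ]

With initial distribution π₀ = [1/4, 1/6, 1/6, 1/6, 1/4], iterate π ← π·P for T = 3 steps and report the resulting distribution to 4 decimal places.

t=0: π = [0.2500, 0.1667, 0.1667, 0.1667, 0.2500]
t=1: π = [0.1389, 0.2037, 0.1574, 0.2407, 0.2593]
t=2: π = [0.1626, 0.2181, 0.1440, 0.2222, 0.2531]
t=3: π = [0.1580, 0.2163, 0.1452, 0.2277, 0.2529]

π = [0.1580, 0.2163, 0.1452, 0.2277, 0.2529]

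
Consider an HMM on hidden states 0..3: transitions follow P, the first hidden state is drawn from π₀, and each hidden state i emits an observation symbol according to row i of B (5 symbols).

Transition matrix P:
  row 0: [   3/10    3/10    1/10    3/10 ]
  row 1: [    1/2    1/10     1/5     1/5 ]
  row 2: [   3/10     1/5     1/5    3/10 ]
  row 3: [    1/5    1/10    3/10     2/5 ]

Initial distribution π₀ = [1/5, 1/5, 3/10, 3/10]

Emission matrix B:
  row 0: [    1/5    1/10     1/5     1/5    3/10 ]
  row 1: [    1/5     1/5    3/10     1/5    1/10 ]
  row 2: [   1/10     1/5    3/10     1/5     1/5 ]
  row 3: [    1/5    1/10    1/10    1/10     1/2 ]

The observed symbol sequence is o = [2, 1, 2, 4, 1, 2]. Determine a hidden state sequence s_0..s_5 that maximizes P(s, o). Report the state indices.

t=0: δ = [4.000e-02, 6.000e-02, 9.000e-02, 3.000e-02]  (obs o_0=2)
t=1: δ = [3.000e-03, 3.600e-03, 3.600e-03, 2.700e-03]  ψ = [1, 2, 2, 2]  (obs o_1=1)
t=2: δ = [3.600e-04, 2.700e-04, 2.430e-04, 1.080e-04]  ψ = [1, 0, 3, 2]  (obs o_2=2)
t=3: δ = [4.050e-05, 1.080e-05, 1.080e-05, 5.400e-05]  ψ = [1, 0, 1, 0]  (obs o_3=4)
t=4: δ = [1.215e-06, 2.430e-06, 3.240e-06, 2.160e-06]  ψ = [0, 0, 3, 3]  (obs o_4=1)
t=5: δ = [2.430e-07, 1.944e-07, 1.944e-07, 9.720e-08]  ψ = [1, 2, 2, 2]  (obs o_5=2)
backtrack: best end state = 0; path = [1, 0, 1, 0, 1, 0]

path = [1, 0, 1, 0, 1, 0]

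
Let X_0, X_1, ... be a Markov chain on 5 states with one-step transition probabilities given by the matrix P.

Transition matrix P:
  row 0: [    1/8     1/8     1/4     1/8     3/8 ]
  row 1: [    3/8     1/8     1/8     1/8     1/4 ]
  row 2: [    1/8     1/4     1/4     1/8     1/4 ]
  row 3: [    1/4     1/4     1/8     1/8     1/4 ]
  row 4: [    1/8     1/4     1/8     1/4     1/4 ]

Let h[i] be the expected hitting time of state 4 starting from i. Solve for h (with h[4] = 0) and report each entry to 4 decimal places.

First-step conditioning: h[4] = 0; for i ≠ 4, h[i] = 1 + Σ_k P[i][k]·h[k].
  h[0] = 1 + 1/8·h[0] + 1/8·h[1] + 1/4·h[2] + 1/8·h[3]
  h[1] = 1 + 3/8·h[0] + 1/8·h[1] + 1/8·h[2] + 1/8·h[3]
  h[2] = 1 + 1/8·h[0] + 1/4·h[1] + 1/4·h[2] + 1/8·h[3]
  h[3] = 1 + 1/4·h[0] + 1/4·h[1] + 1/8·h[2] + 1/8·h[3]
Solving the 4×4 linear system over states ≠ 4 gives exactly h = [4160/1297, 4608/1297, 4736/1297, 4664/1297, 0] (h[4] = 0 is the target).

h = [3.2074, 3.5528, 3.6515, 3.5960, 0.0000]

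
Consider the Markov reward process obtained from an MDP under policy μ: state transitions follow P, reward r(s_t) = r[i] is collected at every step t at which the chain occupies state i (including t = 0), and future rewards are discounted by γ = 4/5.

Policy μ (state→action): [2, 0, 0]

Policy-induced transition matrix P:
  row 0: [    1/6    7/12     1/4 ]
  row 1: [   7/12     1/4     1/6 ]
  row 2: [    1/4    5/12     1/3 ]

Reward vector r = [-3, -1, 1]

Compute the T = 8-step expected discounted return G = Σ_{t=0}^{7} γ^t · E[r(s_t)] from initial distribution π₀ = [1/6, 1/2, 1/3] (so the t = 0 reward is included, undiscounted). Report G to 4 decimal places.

G = -4.6405

t=0: π = [0.1667, 0.5000, 0.3333], E[r] = -0.6667, γ^t·E[r] = -0.666667, running G = -0.666667
t=1: π = [0.4028, 0.3611, 0.2361], E[r] = -1.3333, γ^t·E[r] = -1.066667, running G = -1.733333
t=2: π = [0.3368, 0.4236, 0.2396], E[r] = -1.1944, γ^t·E[r] = -0.764444, running G = -2.497778
t=3: π = [0.3631, 0.4022, 0.2347], E[r] = -1.2569, γ^t·E[r] = -0.643556, running G = -3.141333
t=4: π = [0.3538, 0.4102, 0.2360], E[r] = -1.2355, γ^t·E[r] = -0.506074, running G = -3.647407
t=5: π = [0.3572, 0.4073, 0.2355], E[r] = -1.2435, γ^t·E[r] = -0.407467, running G = -4.054874
t=6: π = [0.3560, 0.4083, 0.2357], E[r] = -1.2406, γ^t·E[r] = -0.325218, running G = -4.380092
t=7: π = [0.3564, 0.4079, 0.2356], E[r] = -1.2417, γ^t·E[r] = -0.260395, running G = -4.640487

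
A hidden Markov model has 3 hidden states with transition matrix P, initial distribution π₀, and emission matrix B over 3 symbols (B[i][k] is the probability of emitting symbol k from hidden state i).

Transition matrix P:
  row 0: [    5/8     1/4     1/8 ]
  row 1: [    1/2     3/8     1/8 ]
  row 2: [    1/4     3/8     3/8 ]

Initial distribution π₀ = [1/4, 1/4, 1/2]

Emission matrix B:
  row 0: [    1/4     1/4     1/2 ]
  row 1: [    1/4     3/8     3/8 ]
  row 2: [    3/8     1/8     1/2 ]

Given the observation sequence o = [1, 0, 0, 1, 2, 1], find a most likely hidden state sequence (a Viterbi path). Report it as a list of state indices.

t=0: δ = [6.250e-02, 9.375e-02, 6.250e-02]  (obs o_0=1)
t=1: δ = [1.172e-02, 8.789e-03, 8.789e-03]  ψ = [1, 1, 2]  (obs o_1=0)
t=2: δ = [1.831e-03, 8.240e-04, 1.236e-03]  ψ = [0, 1, 2]  (obs o_2=0)
t=3: δ = [2.861e-04, 1.738e-04, 5.794e-05]  ψ = [0, 2, 2]  (obs o_3=1)
t=4: δ = [8.941e-05, 2.682e-05, 1.788e-05]  ψ = [0, 0, 0]  (obs o_4=2)
t=5: δ = [1.397e-05, 8.382e-06, 1.397e-06]  ψ = [0, 0, 0]  (obs o_5=1)
backtrack: best end state = 0; path = [1, 0, 0, 0, 0, 0]

path = [1, 0, 0, 0, 0, 0]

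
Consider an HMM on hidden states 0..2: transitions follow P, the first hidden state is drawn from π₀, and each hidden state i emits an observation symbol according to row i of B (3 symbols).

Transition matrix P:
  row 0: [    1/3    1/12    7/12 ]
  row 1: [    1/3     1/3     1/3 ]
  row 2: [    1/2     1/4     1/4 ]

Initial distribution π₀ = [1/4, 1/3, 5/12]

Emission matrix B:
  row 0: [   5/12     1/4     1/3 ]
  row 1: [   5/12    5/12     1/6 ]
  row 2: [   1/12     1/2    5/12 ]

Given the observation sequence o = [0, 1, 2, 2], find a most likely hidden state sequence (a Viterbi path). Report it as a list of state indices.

t=0: δ = [1.042e-01, 1.389e-01, 3.472e-02]  (obs o_0=0)
t=1: δ = [1.157e-02, 1.929e-02, 3.038e-02]  ψ = [1, 1, 0]  (obs o_1=1)
t=2: δ = [5.064e-03, 1.266e-03, 3.165e-03]  ψ = [2, 2, 2]  (obs o_2=2)
t=3: δ = [5.626e-04, 1.319e-04, 1.231e-03]  ψ = [0, 2, 0]  (obs o_3=2)
backtrack: best end state = 2; path = [0, 2, 0, 2]

path = [0, 2, 0, 2]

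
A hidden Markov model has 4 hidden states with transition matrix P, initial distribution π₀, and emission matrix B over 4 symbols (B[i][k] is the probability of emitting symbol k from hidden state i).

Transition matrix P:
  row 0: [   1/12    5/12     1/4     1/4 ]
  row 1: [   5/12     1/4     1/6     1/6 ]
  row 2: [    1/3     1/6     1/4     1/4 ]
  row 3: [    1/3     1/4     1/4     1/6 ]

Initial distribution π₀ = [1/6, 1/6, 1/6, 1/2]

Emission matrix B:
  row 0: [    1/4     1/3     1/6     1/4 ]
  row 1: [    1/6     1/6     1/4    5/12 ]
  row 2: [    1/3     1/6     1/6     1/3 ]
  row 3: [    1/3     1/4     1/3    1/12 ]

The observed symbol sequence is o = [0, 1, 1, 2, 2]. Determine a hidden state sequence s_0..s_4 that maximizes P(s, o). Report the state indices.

path = [3, 0, 1, 0, 1]

t=0: δ = [4.167e-02, 2.778e-02, 5.556e-02, 1.667e-01]  (obs o_0=0)
t=1: δ = [1.852e-02, 6.944e-03, 6.944e-03, 6.944e-03]  ψ = [3, 3, 3, 3]  (obs o_1=1)
t=2: δ = [9.645e-04, 1.286e-03, 7.716e-04, 1.157e-03]  ψ = [1, 0, 0, 0]  (obs o_2=1)
t=3: δ = [8.931e-05, 1.005e-04, 4.823e-05, 8.038e-05]  ψ = [1, 0, 3, 0]  (obs o_3=2)
t=4: δ = [6.977e-06, 9.303e-06, 3.721e-06, 7.442e-06]  ψ = [1, 0, 0, 0]  (obs o_4=2)
backtrack: best end state = 1; path = [3, 0, 1, 0, 1]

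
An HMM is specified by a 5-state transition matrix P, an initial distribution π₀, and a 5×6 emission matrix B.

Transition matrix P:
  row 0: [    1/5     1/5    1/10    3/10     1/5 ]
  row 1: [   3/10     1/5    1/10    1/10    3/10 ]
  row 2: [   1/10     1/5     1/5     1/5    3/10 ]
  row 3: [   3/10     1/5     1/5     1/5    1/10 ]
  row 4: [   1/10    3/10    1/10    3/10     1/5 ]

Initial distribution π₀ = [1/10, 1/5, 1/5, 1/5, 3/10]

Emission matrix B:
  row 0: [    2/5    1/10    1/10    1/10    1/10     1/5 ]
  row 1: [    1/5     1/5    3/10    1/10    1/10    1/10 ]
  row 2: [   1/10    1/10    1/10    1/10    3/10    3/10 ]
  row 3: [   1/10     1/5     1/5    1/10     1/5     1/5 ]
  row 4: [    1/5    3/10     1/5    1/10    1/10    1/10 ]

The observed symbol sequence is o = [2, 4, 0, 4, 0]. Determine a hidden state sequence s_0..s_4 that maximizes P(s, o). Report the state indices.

path = [4, 3, 0, 3, 0]

t=0: δ = [1.000e-02, 6.000e-02, 2.000e-02, 4.000e-02, 6.000e-02]  (obs o_0=2)
t=1: δ = [1.800e-03, 1.800e-03, 2.400e-03, 3.600e-03, 1.800e-03]  ψ = [1, 4, 3, 4, 1]  (obs o_1=4)
t=2: δ = [4.320e-04, 1.440e-04, 7.200e-05, 7.200e-05, 1.440e-04]  ψ = [3, 3, 3, 3, 2]  (obs o_2=0)
t=3: δ = [8.640e-06, 8.640e-06, 1.296e-05, 2.592e-05, 8.640e-06]  ψ = [0, 0, 0, 0, 0]  (obs o_3=4)
t=4: δ = [3.110e-06, 1.037e-06, 5.184e-07, 5.184e-07, 7.776e-07]  ψ = [3, 3, 3, 3, 2]  (obs o_4=0)
backtrack: best end state = 0; path = [4, 3, 0, 3, 0]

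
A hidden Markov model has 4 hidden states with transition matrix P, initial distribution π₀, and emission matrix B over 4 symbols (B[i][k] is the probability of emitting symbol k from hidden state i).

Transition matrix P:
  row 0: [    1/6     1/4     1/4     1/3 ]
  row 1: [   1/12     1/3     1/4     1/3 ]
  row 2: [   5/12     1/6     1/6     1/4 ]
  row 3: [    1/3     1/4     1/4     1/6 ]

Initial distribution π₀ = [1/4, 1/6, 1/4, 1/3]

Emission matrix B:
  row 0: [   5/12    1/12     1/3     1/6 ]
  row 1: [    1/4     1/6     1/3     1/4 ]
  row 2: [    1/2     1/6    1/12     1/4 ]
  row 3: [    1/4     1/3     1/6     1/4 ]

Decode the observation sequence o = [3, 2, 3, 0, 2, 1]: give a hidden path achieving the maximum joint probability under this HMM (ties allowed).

path = [3, 0, 3, 2, 0, 3]

t=0: δ = [4.167e-02, 4.167e-02, 6.250e-02, 8.333e-02]  (obs o_0=3)
t=1: δ = [9.259e-03, 6.944e-03, 1.736e-03, 2.604e-03]  ψ = [3, 3, 3, 2]  (obs o_1=2)
t=2: δ = [2.572e-04, 5.787e-04, 5.787e-04, 7.716e-04]  ψ = [0, 0, 0, 0]  (obs o_2=3)
t=3: δ = [1.072e-04, 4.823e-05, 9.645e-05, 4.823e-05]  ψ = [3, 1, 3, 1]  (obs o_3=0)
t=4: δ = [1.340e-05, 8.931e-06, 2.233e-06, 5.954e-06]  ψ = [2, 0, 0, 0]  (obs o_4=2)
t=5: δ = [1.861e-07, 5.582e-07, 5.582e-07, 1.488e-06]  ψ = [0, 0, 0, 0]  (obs o_5=1)
backtrack: best end state = 3; path = [3, 0, 3, 2, 0, 3]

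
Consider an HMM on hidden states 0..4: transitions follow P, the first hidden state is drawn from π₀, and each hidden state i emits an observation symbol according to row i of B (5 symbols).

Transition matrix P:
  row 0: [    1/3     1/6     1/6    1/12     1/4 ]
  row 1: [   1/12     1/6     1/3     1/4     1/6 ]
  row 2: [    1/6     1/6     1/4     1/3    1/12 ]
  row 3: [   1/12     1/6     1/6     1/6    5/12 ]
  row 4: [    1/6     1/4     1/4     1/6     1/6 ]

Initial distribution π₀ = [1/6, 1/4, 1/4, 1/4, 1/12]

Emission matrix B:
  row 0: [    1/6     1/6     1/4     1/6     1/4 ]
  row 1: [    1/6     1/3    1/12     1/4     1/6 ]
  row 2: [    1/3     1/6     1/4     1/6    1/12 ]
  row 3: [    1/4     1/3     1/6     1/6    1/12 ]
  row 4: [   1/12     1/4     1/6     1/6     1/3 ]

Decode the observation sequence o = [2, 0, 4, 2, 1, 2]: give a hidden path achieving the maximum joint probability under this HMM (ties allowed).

path = [2, 3, 4, 2, 3, 4]

t=0: δ = [4.167e-02, 2.083e-02, 6.250e-02, 4.167e-02, 1.389e-02]  (obs o_0=2)
t=1: δ = [2.315e-03, 1.736e-03, 5.208e-03, 5.208e-03, 1.447e-03]  ψ = [0, 2, 2, 2, 3]  (obs o_1=0)
t=2: δ = [2.170e-04, 1.447e-04, 1.085e-04, 1.447e-04, 7.234e-04]  ψ = [2, 2, 2, 2, 3]  (obs o_2=4)
t=3: δ = [3.014e-05, 1.507e-05, 4.521e-05, 2.009e-05, 2.009e-05]  ψ = [4, 4, 4, 4, 4]  (obs o_3=2)
t=4: δ = [1.674e-06, 2.512e-06, 1.884e-06, 5.023e-06, 2.093e-06]  ψ = [0, 2, 2, 2, 3]  (obs o_4=1)
t=5: δ = [1.395e-07, 6.977e-08, 2.093e-07, 1.395e-07, 3.489e-07]  ψ = [0, 3, 1, 3, 3]  (obs o_5=2)
backtrack: best end state = 4; path = [2, 3, 4, 2, 3, 4]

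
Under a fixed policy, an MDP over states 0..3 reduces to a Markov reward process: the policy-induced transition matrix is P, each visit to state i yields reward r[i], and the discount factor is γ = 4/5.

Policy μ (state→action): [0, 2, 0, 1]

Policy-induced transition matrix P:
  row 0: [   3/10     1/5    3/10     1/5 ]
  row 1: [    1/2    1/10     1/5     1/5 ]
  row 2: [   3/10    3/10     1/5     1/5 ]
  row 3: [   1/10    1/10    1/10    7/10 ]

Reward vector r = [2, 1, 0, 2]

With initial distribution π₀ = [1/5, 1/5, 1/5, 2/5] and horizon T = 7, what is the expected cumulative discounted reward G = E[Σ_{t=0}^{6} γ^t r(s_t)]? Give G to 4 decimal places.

t=0: π = [0.2000, 0.2000, 0.2000, 0.4000], E[r] = 1.4000, γ^t·E[r] = 1.400000, running G = 1.400000
t=1: π = [0.2600, 0.1600, 0.1800, 0.4000], E[r] = 1.4800, γ^t·E[r] = 1.184000, running G = 2.584000
t=2: π = [0.2520, 0.1620, 0.1860, 0.4000], E[r] = 1.4660, γ^t·E[r] = 0.938240, running G = 3.522240
t=3: π = [0.2524, 0.1624, 0.1852, 0.4000], E[r] = 1.4672, γ^t·E[r] = 0.751206, running G = 4.273446
t=4: π = [0.2525, 0.1623, 0.1852, 0.4000], E[r] = 1.4672, γ^t·E[r] = 0.600982, running G = 4.874428
t=5: π = [0.2525, 0.1623, 0.1852, 0.4000], E[r] = 1.4672, γ^t·E[r] = 0.480775, running G = 5.355203
t=6: π = [0.2525, 0.1623, 0.1852, 0.4000], E[r] = 1.4672, γ^t·E[r] = 0.384621, running G = 5.739824

G = 5.7398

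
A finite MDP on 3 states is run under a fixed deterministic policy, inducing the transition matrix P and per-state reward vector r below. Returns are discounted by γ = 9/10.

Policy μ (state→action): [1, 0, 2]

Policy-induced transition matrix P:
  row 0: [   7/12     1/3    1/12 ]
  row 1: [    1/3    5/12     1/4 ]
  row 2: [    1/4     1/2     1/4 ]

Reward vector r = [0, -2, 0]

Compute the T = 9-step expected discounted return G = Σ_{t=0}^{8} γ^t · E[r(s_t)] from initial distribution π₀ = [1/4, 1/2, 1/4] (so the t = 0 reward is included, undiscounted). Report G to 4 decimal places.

t=0: π = [0.2500, 0.5000, 0.2500], E[r] = -1.0000, γ^t·E[r] = -1.000000, running G = -1.000000
t=1: π = [0.3750, 0.4167, 0.2083], E[r] = -0.8333, γ^t·E[r] = -0.750000, running G = -1.750000
t=2: π = [0.4097, 0.4028, 0.1875], E[r] = -0.8056, γ^t·E[r] = -0.652500, running G = -2.402500
t=3: π = [0.4201, 0.3981, 0.1817], E[r] = -0.7963, γ^t·E[r] = -0.580500, running G = -2.983000
t=4: π = [0.4232, 0.3968, 0.1800], E[r] = -0.7936, γ^t·E[r] = -0.520678, running G = -3.503678
t=5: π = [0.4241, 0.3964, 0.1795], E[r] = -0.7928, γ^t·E[r] = -0.468136, running G = -3.971814
t=6: π = [0.4244, 0.3963, 0.1793], E[r] = -0.7926, γ^t·E[r] = -0.421195, running G = -4.393009
t=7: π = [0.4245, 0.3962, 0.1793], E[r] = -0.7925, γ^t·E[r] = -0.379042, running G = -4.772051
t=8: π = [0.4245, 0.3962, 0.1793], E[r] = -0.7925, γ^t·E[r] = -0.341129, running G = -5.113180

G = -5.1132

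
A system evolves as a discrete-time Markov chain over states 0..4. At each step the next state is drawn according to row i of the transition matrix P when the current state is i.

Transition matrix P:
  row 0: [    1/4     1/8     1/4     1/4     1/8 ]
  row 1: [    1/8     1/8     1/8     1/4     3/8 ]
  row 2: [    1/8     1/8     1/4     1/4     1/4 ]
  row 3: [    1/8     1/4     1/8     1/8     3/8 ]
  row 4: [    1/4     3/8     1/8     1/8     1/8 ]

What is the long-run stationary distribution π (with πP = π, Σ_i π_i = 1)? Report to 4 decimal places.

Balance equations π_j = Σ_i π_i·P[i][j]:
  π_0 = 1/4·π_0 + 1/8·π_1 + 1/8·π_2 + 1/8·π_3 + 1/4·π_4
  π_1 = 1/8·π_0 + 1/8·π_1 + 1/8·π_2 + 1/4·π_3 + 3/8·π_4
  π_2 = 1/4·π_0 + 1/8·π_1 + 1/4·π_2 + 1/8·π_3 + 1/8·π_4
  π_3 = 1/4·π_0 + 1/4·π_1 + 1/4·π_2 + 1/8·π_3 + 1/8·π_4
  normalize: π_0 + π_1 + π_2 + π_3 + π_4 = 1
Solving the linear system gives exactly π = [18/101, 64/303, 17/101, 59/303, 25/101].

π = [0.1782, 0.2112, 0.1683, 0.1947, 0.2475]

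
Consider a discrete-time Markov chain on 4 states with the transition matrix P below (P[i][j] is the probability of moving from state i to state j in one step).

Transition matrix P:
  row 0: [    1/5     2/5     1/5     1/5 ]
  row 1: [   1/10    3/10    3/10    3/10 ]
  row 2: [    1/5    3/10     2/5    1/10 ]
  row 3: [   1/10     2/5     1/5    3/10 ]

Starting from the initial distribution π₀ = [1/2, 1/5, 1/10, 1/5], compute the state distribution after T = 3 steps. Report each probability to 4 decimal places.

π = [0.1425, 0.3376, 0.2909, 0.2290]

t=0: π = [0.5000, 0.2000, 0.1000, 0.2000]
t=1: π = [0.1600, 0.3700, 0.2400, 0.2300]
t=2: π = [0.1400, 0.3390, 0.2850, 0.2360]
t=3: π = [0.1425, 0.3376, 0.2909, 0.2290]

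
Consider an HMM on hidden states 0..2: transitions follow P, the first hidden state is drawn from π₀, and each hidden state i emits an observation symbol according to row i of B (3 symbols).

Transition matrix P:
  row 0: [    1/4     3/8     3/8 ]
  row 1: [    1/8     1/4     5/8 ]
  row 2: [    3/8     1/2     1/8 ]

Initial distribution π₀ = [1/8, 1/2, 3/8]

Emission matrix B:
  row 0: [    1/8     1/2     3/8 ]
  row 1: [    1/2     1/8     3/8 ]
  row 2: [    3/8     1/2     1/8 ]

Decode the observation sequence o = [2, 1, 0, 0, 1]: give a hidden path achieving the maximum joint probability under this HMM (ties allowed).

path = [1, 2, 1, 2, 0]

t=0: δ = [4.688e-02, 1.875e-01, 4.688e-02]  (obs o_0=2)
t=1: δ = [1.172e-02, 5.859e-03, 5.859e-02]  ψ = [1, 1, 1]  (obs o_1=1)
t=2: δ = [2.747e-03, 1.465e-02, 2.747e-03]  ψ = [2, 2, 2]  (obs o_2=0)
t=3: δ = [2.289e-04, 1.831e-03, 3.433e-03]  ψ = [1, 1, 1]  (obs o_3=0)
t=4: δ = [6.437e-04, 2.146e-04, 5.722e-04]  ψ = [2, 2, 1]  (obs o_4=1)
backtrack: best end state = 0; path = [1, 2, 1, 2, 0]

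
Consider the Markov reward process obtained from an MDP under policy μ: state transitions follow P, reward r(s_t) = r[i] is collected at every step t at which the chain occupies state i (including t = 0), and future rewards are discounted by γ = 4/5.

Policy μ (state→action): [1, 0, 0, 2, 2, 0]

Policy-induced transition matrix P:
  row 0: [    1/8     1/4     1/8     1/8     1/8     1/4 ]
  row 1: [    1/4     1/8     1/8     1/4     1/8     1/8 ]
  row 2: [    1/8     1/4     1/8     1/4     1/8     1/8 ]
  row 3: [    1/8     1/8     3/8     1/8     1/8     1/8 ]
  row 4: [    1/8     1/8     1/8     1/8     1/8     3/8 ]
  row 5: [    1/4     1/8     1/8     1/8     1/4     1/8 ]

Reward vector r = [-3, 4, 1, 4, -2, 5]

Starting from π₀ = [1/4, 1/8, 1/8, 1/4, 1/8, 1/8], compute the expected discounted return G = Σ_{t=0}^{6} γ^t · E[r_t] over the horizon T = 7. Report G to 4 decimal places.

t=0: π = [0.2500, 0.1250, 0.1250, 0.2500, 0.1250, 0.1250], E[r] = 1.2500, γ^t·E[r] = 1.250000, running G = 1.250000
t=1: π = [0.1563, 0.1719, 0.1875, 0.1563, 0.1406, 0.1875], E[r] = 1.6875, γ^t·E[r] = 1.350000, running G = 2.600000
t=2: π = [0.1699, 0.1680, 0.1641, 0.1699, 0.1484, 0.1797], E[r] = 1.6074, γ^t·E[r] = 1.028750, running G = 3.628750
t=3: π = [0.1685, 0.1667, 0.1675, 0.1665, 0.1475, 0.1833], E[r] = 1.6169, γ^t·E[r] = 0.827875, running G = 4.456625
t=4: π = [0.1688, 0.1670, 0.1666, 0.1668, 0.1479, 0.1829], E[r] = 1.6142, γ^t·E[r] = 0.661175, running G = 5.117800
t=5: π = [0.1687, 0.1669, 0.1667, 0.1667, 0.1479, 0.1831], E[r] = 1.6146, γ^t·E[r] = 0.529080, running G = 5.646880
t=6: π = [0.1687, 0.1669, 0.1667, 0.1667, 0.1479, 0.1831], E[r] = 1.6145, γ^t·E[r] = 0.423226, running G = 6.070106

G = 6.0701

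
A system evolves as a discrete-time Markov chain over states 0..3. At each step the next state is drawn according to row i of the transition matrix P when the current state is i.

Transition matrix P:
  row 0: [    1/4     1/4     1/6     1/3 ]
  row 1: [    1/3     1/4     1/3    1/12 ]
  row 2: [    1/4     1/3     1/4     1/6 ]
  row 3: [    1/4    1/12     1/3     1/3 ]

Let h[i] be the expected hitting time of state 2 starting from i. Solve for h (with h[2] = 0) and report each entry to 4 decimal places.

h = [4.0390, 3.5122, 0.0000, 3.4537]

First-step conditioning: h[2] = 0; for i ≠ 2, h[i] = 1 + Σ_k P[i][k]·h[k].
  h[0] = 1 + 1/4·h[0] + 1/4·h[1] + 1/3·h[3]
  h[1] = 1 + 1/3·h[0] + 1/4·h[1] + 1/12·h[3]
  h[3] = 1 + 1/4·h[0] + 1/12·h[1] + 1/3·h[3]
Solving the 3×3 linear system over states ≠ 2 gives exactly h = [828/205, 144/41, 0, 708/205] (h[2] = 0 is the target).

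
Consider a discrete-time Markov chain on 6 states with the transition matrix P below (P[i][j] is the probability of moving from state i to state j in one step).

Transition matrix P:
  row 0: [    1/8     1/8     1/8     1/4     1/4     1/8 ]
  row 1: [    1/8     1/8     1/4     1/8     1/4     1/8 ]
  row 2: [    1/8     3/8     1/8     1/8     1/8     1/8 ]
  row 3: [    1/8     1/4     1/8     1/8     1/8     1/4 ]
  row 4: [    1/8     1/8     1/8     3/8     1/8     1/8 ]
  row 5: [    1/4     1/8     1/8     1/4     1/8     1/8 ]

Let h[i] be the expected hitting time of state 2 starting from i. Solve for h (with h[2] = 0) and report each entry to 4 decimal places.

h = [6.9375, 6.0820, 0.0000, 6.8438, 6.9271, 6.9388]

First-step conditioning: h[2] = 0; for i ≠ 2, h[i] = 1 + Σ_k P[i][k]·h[k].
  h[0] = 1 + 1/8·h[0] + 1/8·h[1] + 1/4·h[3] + 1/4·h[4] + 1/8·h[5]
  h[1] = 1 + 1/8·h[0] + 1/8·h[1] + 1/8·h[3] + 1/4·h[4] + 1/8·h[5]
  h[3] = 1 + 1/8·h[0] + 1/4·h[1] + 1/8·h[3] + 1/8·h[4] + 1/4·h[5]
  h[4] = 1 + 1/8·h[0] + 1/8·h[1] + 3/8·h[3] + 1/8·h[4] + 1/8·h[5]
  h[5] = 1 + 1/4·h[0] + 1/8·h[1] + 1/4·h[3] + 1/8·h[4] + 1/8·h[5]
Solving the 5×5 linear system over states ≠ 2 gives exactly h = [111/16, 1557/256, 0, 219/32, 665/96, 5329/768] (h[2] = 0 is the target).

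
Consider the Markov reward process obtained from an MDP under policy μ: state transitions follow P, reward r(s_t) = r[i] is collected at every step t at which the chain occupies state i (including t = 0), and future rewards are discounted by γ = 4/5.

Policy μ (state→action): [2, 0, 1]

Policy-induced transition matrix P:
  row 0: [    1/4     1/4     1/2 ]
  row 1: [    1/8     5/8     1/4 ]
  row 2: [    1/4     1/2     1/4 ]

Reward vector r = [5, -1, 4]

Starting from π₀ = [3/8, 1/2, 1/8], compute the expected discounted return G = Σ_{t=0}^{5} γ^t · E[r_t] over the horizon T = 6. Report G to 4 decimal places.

G = 6.3926

t=0: π = [0.3750, 0.5000, 0.1250], E[r] = 1.8750, γ^t·E[r] = 1.875000, running G = 1.875000
t=1: π = [0.1875, 0.4688, 0.3438], E[r] = 1.8438, γ^t·E[r] = 1.475000, running G = 3.350000
t=2: π = [0.1914, 0.5117, 0.2969], E[r] = 1.6328, γ^t·E[r] = 1.045000, running G = 4.395000
t=3: π = [0.1860, 0.5161, 0.2979], E[r] = 1.6055, γ^t·E[r] = 0.822000, running G = 5.217000
t=4: π = [0.1855, 0.5180, 0.2965], E[r] = 1.5955, γ^t·E[r] = 0.653500, running G = 5.870500
t=5: π = [0.1852, 0.5184, 0.2964], E[r] = 1.5934, γ^t·E[r] = 0.522110, running G = 6.392610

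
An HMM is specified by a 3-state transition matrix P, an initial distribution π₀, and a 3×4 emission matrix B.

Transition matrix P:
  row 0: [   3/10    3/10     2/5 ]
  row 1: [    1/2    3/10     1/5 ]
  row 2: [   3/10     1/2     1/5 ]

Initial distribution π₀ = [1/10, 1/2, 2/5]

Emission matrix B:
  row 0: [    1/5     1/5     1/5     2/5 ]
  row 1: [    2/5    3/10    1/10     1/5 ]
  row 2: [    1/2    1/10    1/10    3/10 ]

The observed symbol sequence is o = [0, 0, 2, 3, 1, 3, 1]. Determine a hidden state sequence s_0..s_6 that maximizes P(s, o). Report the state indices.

t=0: δ = [2.000e-02, 2.000e-01, 2.000e-01]  (obs o_0=0)
t=1: δ = [2.000e-02, 4.000e-02, 2.000e-02]  ψ = [1, 2, 1]  (obs o_1=0)
t=2: δ = [4.000e-03, 1.200e-03, 8.000e-04]  ψ = [1, 1, 0]  (obs o_2=2)
t=3: δ = [4.800e-04, 2.400e-04, 4.800e-04]  ψ = [0, 0, 0]  (obs o_3=3)
t=4: δ = [2.880e-05, 7.200e-05, 1.920e-05]  ψ = [0, 2, 0]  (obs o_4=1)
t=5: δ = [1.440e-05, 4.320e-06, 4.320e-06]  ψ = [1, 1, 1]  (obs o_5=3)
t=6: δ = [8.640e-07, 1.296e-06, 5.760e-07]  ψ = [0, 0, 0]  (obs o_6=1)
backtrack: best end state = 1; path = [2, 1, 0, 2, 1, 0, 1]

path = [2, 1, 0, 2, 1, 0, 1]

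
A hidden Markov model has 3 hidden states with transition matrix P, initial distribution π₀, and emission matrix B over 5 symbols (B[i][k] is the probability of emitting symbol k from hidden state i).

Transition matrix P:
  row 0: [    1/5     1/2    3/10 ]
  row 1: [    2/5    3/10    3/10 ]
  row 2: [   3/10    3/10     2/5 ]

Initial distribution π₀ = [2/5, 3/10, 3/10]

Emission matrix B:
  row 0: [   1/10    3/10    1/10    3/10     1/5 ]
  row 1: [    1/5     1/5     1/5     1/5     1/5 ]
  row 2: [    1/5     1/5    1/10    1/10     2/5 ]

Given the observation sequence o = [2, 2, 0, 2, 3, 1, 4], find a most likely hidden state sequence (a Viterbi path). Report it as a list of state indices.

path = [0, 1, 0, 1, 0, 1, 2]

t=0: δ = [4.000e-02, 6.000e-02, 3.000e-02]  (obs o_0=2)
t=1: δ = [2.400e-03, 4.000e-03, 1.800e-03]  ψ = [1, 0, 1]  (obs o_1=2)
t=2: δ = [1.600e-04, 2.400e-04, 2.400e-04]  ψ = [1, 0, 1]  (obs o_2=0)
t=3: δ = [9.600e-06, 1.600e-05, 9.600e-06]  ψ = [1, 0, 2]  (obs o_3=2)
t=4: δ = [1.920e-06, 9.600e-07, 4.800e-07]  ψ = [1, 0, 1]  (obs o_4=3)
t=5: δ = [1.152e-07, 1.920e-07, 1.152e-07]  ψ = [0, 0, 0]  (obs o_5=1)
t=6: δ = [1.536e-08, 1.152e-08, 2.304e-08]  ψ = [1, 0, 1]  (obs o_6=4)
backtrack: best end state = 2; path = [0, 1, 0, 1, 0, 1, 2]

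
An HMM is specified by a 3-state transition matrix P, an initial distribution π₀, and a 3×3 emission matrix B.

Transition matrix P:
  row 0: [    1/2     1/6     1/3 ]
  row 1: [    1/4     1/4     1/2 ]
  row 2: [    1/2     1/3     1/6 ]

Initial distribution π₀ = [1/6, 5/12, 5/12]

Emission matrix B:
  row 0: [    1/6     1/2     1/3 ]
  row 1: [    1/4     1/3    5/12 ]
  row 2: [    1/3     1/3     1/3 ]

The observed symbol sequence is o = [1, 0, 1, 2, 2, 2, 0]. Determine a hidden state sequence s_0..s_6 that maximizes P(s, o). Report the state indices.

t=0: δ = [8.333e-02, 1.389e-01, 1.389e-01]  (obs o_0=1)
t=1: δ = [1.157e-02, 1.157e-02, 2.315e-02]  ψ = [2, 2, 1]  (obs o_1=0)
t=2: δ = [5.787e-03, 2.572e-03, 1.929e-03]  ψ = [2, 2, 1]  (obs o_2=1)
t=3: δ = [9.645e-04, 4.019e-04, 6.430e-04]  ψ = [0, 0, 0]  (obs o_3=2)
t=4: δ = [1.608e-04, 8.931e-05, 1.072e-04]  ψ = [0, 2, 0]  (obs o_4=2)
t=5: δ = [2.679e-05, 1.488e-05, 1.786e-05]  ψ = [0, 2, 0]  (obs o_5=2)
t=6: δ = [2.233e-06, 1.488e-06, 2.977e-06]  ψ = [0, 2, 0]  (obs o_6=0)
backtrack: best end state = 2; path = [1, 2, 0, 0, 0, 0, 2]

path = [1, 2, 0, 0, 0, 0, 2]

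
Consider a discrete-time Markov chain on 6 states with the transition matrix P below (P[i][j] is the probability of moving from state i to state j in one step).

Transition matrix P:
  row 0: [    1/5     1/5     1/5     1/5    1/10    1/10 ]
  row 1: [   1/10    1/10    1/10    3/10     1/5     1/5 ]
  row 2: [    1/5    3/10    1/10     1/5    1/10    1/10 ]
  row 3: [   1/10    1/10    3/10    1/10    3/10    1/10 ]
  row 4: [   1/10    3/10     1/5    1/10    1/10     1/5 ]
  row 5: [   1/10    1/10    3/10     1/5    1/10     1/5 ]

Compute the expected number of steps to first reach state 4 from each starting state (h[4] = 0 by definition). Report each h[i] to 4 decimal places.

h = [6.3921, 5.7221, 6.3312, 5.2853, 0.0000, 6.4598]

First-step conditioning: h[4] = 0; for i ≠ 4, h[i] = 1 + Σ_k P[i][k]·h[k].
  h[0] = 1 + 1/5·h[0] + 1/5·h[1] + 1/5·h[2] + 1/5·h[3] + 1/10·h[5]
  h[1] = 1 + 1/10·h[0] + 1/10·h[1] + 1/10·h[2] + 3/10·h[3] + 1/5·h[5]
  h[2] = 1 + 1/5·h[0] + 3/10·h[1] + 1/10·h[2] + 1/5·h[3] + 1/10·h[5]
  h[3] = 1 + 1/10·h[0] + 1/10·h[1] + 3/10·h[2] + 1/10·h[3] + 1/10·h[5]
  h[5] = 1 + 1/10·h[0] + 1/10·h[1] + 3/10·h[2] + 1/5·h[3] + 1/5·h[5]
Solving the 5×5 linear system over states ≠ 4 gives exactly h = [4385/686, 54955/9604, 60805/9604, 12690/2401, 0, 15510/2401] (h[4] = 0 is the target).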